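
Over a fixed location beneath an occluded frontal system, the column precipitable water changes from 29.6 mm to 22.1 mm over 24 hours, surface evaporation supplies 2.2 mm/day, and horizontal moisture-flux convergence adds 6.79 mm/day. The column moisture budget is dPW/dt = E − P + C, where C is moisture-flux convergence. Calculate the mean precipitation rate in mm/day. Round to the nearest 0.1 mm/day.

dPW/dt = (22.1 − 29.6) mm / (24/24 day) = -7.500 mm/day.
P = E + C − dPW/dt = 2.2 + (6.79) − (-7.500) = 16.5 mm/day.

P ≈ 16.5 mm/day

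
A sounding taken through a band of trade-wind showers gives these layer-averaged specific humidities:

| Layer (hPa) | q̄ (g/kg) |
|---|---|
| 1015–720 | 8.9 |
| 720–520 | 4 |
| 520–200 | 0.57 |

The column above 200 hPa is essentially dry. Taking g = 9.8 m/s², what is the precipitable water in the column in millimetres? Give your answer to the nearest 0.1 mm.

PW ≈ 36.8 mm

Precipitable water is the column-integrated vapour mass per unit area: PW = (1/g) Σ q̄ Δp, with q in kg/kg and Δp in Pa (1 kg/m² of water = 1 mm).
Layer 1015–720 hPa: Δp = 295 hPa = 29500 Pa, q̄ = 0.0089 kg/kg → 0.0089 × 29500 / 9.8 = 26.79 mm
Layer 720–520 hPa: Δp = 200 hPa = 20000 Pa, q̄ = 0.004 kg/kg → 0.004 × 20000 / 9.8 = 8.16 mm
Layer 520–200 hPa: Δp = 320 hPa = 32000 Pa, q̄ = 0.00057 kg/kg → 0.00057 × 32000 / 9.8 = 1.86 mm
PW = 26.79 + 8.16 + 1.86 = 36.81 ≈ 36.8 mm.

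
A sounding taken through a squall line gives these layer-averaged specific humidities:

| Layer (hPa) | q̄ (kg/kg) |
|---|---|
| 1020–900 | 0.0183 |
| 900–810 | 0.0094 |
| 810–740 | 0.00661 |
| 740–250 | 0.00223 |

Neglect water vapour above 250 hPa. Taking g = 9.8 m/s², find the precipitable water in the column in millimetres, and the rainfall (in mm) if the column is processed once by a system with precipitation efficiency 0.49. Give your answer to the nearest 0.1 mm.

PW ≈ 46.9 mm; rainfall ≈ 23.0 mm

Precipitable water is the column-integrated vapour mass per unit area: PW = (1/g) Σ q̄ Δp, with q in kg/kg and Δp in Pa (1 kg/m² of water = 1 mm).
Layer 1020–900 hPa: Δp = 120 hPa = 12000 Pa, q̄ = 0.0183 kg/kg → 0.0183 × 12000 / 9.8 = 22.41 mm
Layer 900–810 hPa: Δp = 90 hPa = 9000 Pa, q̄ = 0.0094 kg/kg → 0.0094 × 9000 / 9.8 = 8.63 mm
Layer 810–740 hPa: Δp = 70 hPa = 7000 Pa, q̄ = 0.00661 kg/kg → 0.00661 × 7000 / 9.8 = 4.72 mm
Layer 740–250 hPa: Δp = 490 hPa = 49000 Pa, q̄ = 0.00223 kg/kg → 0.00223 × 49000 / 9.8 = 11.15 mm
PW = 22.41 + 8.63 + 4.72 + 11.15 = 46.91 ≈ 46.9 mm.
Rainfall = ε × PW = 0.49 × 46.9 = 23.0 mm.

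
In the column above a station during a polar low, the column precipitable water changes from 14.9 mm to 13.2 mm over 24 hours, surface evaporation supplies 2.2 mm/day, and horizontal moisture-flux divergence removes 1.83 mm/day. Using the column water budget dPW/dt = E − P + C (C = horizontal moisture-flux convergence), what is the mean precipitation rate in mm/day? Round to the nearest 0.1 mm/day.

P ≈ 2.1 mm/day

dPW/dt = (13.2 − 14.9) mm / (24/24 day) = -1.700 mm/day.
P = E + C − dPW/dt = 2.2 + (-1.83) − (-1.700) = 2.1 mm/day.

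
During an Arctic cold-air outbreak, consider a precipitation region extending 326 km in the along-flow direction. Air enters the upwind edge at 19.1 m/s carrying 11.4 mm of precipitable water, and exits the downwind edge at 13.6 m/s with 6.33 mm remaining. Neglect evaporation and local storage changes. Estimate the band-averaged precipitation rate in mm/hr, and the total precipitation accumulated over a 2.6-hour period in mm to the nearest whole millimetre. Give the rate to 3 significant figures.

Column moisture flux per unit crosswind length is F = V × PW.
Inflow: F_in = 19.1 × 11.4 = 217.74 mm·m/s
Outflow: F_out = 13.6 × 6.33 = 86.088 mm·m/s
Steady-state rate R = (F_in − F_out)/L = (217.74 − 86.088) / 326000 m = 4.038e-04 mm/s.
R = 4.038e-04 × 3600 = 1.45 mm/hr.
Over 2.6 h: total = 1.45 × 2.6 = 3.77 ≈ 4 mm.

R ≈ 1.45 mm/hr; total ≈ 4 mm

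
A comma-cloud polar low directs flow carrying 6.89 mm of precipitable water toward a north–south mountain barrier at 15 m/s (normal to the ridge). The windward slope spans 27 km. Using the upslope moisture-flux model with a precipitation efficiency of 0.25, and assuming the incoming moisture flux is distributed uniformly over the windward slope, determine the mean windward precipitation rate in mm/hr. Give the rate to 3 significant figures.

Incoming column moisture flux per unit ridge length: F = V × PW = 15 × 6.89 = 103.35 mm·m/s.
Spread over the 27 km slope with efficiency ε = 0.25: R = ε·F/W = 0.25 × 103.35 / 27000 m = 9.569e-04 mm/s.
R = 9.569e-04 × 3600 = 3.44 mm/hr.

R ≈ 3.44 mm/hr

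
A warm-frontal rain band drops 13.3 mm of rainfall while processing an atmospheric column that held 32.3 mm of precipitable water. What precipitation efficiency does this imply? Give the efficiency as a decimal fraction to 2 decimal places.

ε ≈ 0.41

ε = rainfall / PW = 13.3 / 32.3 = 0.41.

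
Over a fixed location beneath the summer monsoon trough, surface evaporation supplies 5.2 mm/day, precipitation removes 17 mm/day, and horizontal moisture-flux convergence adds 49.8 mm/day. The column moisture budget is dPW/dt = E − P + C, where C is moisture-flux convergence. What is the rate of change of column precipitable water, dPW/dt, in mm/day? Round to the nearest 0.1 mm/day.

dPW/dt = E − P + C = 5.2 − 17 + (49.8) = 38.0 mm/day.

dPW/dt ≈ 38.0 mm/day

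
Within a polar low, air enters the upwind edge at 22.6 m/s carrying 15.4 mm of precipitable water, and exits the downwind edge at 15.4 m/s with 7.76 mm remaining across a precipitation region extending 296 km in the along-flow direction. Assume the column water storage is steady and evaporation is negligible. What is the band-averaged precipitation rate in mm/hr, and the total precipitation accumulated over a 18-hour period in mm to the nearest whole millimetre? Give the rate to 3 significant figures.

Column moisture flux per unit crosswind length is F = V × PW.
Inflow: F_in = 22.6 × 15.4 = 348.04 mm·m/s
Outflow: F_out = 15.4 × 7.76 = 119.504 mm·m/s
Steady-state rate R = (F_in − F_out)/L = (348.04 − 119.504) / 296000 m = 7.721e-04 mm/s.
R = 7.721e-04 × 3600 = 2.78 mm/hr.
Over 18 h: total = 2.78 × 18 = 50.04 ≈ 50 mm.

R ≈ 2.78 mm/hr; total ≈ 50 mm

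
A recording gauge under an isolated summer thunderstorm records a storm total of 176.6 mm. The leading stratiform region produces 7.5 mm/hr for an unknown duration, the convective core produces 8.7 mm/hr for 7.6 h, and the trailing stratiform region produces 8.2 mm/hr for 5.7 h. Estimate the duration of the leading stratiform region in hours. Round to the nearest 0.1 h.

Known phases: 8.7 × 7.6 + 8.2 × 5.7 = 66.12 + 46.74 = 112.86 mm.
Remaining depth = 176.6 − 112.86 = 63.74 mm.
Duration = 63.74 / 7.5 = 8.5 h.

duration ≈ 8.5 h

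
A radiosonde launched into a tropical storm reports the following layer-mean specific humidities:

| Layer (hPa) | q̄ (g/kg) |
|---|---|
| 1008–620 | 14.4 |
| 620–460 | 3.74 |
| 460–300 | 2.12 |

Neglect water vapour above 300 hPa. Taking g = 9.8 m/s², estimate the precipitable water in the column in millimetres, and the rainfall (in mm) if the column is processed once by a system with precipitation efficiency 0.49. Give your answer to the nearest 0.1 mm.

Precipitable water is the column-integrated vapour mass per unit area: PW = (1/g) Σ q̄ Δp, with q in kg/kg and Δp in Pa (1 kg/m² of water = 1 mm).
Layer 1008–620 hPa: Δp = 388 hPa = 38800 Pa, q̄ = 0.0144 kg/kg → 0.0144 × 38800 / 9.8 = 57.01 mm
Layer 620–460 hPa: Δp = 160 hPa = 16000 Pa, q̄ = 0.00374 kg/kg → 0.00374 × 16000 / 9.8 = 6.11 mm
Layer 460–300 hPa: Δp = 160 hPa = 16000 Pa, q̄ = 0.00212 kg/kg → 0.00212 × 16000 / 9.8 = 3.46 mm
PW = 57.01 + 6.11 + 3.46 = 66.58 ≈ 66.6 mm.
Rainfall = ε × PW = 0.49 × 66.6 = 32.6 mm.

PW ≈ 66.6 mm; rainfall ≈ 32.6 mm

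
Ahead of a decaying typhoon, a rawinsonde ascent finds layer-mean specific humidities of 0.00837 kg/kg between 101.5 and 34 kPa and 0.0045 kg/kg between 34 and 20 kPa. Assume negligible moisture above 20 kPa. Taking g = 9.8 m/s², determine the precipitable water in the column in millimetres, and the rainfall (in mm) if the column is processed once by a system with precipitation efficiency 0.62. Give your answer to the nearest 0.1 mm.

PW ≈ 64.1 mm; rainfall ≈ 39.7 mm

Precipitable water is the column-integrated vapour mass per unit area: PW = (1/g) Σ q̄ Δp, with q in kg/kg and Δp in Pa (1 kg/m² of water = 1 mm).
Layer 101.5–34 kPa: Δp = 675 hPa = 67500 Pa, q̄ = 0.00837 kg/kg → 0.00837 × 67500 / 9.8 = 57.65 mm
Layer 34–20 kPa: Δp = 140 hPa = 14000 Pa, q̄ = 0.0045 kg/kg → 0.0045 × 14000 / 9.8 = 6.43 mm
PW = 57.65 + 6.43 = 64.08 ≈ 64.1 mm.
Rainfall = ε × PW = 0.62 × 64.1 = 39.7 mm.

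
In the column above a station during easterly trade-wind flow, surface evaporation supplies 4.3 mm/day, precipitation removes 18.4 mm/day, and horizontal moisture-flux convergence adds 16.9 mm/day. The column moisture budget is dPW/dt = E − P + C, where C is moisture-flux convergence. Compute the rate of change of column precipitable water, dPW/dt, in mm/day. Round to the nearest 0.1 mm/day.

dPW/dt = E − P + C = 4.3 − 18.4 + (16.9) = 2.8 mm/day.

dPW/dt ≈ 2.8 mm/day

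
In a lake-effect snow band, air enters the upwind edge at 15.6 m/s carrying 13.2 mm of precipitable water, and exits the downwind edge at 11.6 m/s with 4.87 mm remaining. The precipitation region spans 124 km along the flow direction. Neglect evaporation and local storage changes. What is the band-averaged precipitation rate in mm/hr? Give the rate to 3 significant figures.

Column moisture flux per unit crosswind length is F = V × PW.
Inflow: F_in = 15.6 × 13.2 = 205.92 mm·m/s
Outflow: F_out = 11.6 × 4.87 = 56.492 mm·m/s
Steady-state rate R = (F_in − F_out)/L = (205.92 − 56.492) / 124000 m = 1.205e-03 mm/s.
R = 1.205e-03 × 3600 = 4.34 mm/hr.

R ≈ 4.34 mm/hr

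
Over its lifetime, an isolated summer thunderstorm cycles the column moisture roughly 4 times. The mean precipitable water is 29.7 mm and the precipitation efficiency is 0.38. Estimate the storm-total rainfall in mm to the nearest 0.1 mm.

rainfall ≈ 45.1 mm

Each cycle deposits ε × PW = 0.38 × 29.7 = 11.286 mm.
Over 4 cycles: 4 × 11.286 = 45.1 mm.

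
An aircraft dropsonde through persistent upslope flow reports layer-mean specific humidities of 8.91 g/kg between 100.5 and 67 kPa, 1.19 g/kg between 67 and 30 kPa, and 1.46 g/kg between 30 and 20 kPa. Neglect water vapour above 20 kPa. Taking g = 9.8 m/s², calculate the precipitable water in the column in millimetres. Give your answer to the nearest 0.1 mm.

PW ≈ 36.4 mm

Precipitable water is the column-integrated vapour mass per unit area: PW = (1/g) Σ q̄ Δp, with q in kg/kg and Δp in Pa (1 kg/m² of water = 1 mm).
Layer 100.5–67 kPa: Δp = 335 hPa = 33500 Pa, q̄ = 0.00891 kg/kg → 0.00891 × 33500 / 9.8 = 30.46 mm
Layer 67–30 kPa: Δp = 370 hPa = 37000 Pa, q̄ = 0.00119 kg/kg → 0.00119 × 37000 / 9.8 = 4.49 mm
Layer 30–20 kPa: Δp = 100 hPa = 10000 Pa, q̄ = 0.00146 kg/kg → 0.00146 × 10000 / 9.8 = 1.49 mm
PW = 30.46 + 4.49 + 1.49 = 36.44 ≈ 36.4 mm.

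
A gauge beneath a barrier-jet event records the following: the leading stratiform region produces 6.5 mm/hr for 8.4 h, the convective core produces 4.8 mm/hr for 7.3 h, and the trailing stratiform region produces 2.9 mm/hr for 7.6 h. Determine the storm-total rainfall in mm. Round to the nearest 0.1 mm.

Total = Σ Rᵢ Δtᵢ = 6.5 × 8.4 + 4.8 × 7.3 + 2.9 × 7.6
      = 54.6 + 35.04 + 22.04 = 111.7 mm.

total ≈ 111.7 mm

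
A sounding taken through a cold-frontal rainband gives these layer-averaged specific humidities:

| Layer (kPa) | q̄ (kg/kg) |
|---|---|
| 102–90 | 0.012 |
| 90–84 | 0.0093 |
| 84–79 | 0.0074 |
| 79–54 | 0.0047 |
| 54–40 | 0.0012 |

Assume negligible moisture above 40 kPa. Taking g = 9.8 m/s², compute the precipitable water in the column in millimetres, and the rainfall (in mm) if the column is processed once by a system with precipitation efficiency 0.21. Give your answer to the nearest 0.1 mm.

Precipitable water is the column-integrated vapour mass per unit area: PW = (1/g) Σ q̄ Δp, with q in kg/kg and Δp in Pa (1 kg/m² of water = 1 mm).
Layer 102–90 kPa: Δp = 120 hPa = 12000 Pa, q̄ = 0.012 kg/kg → 0.012 × 12000 / 9.8 = 14.69 mm
Layer 90–84 kPa: Δp = 60 hPa = 6000 Pa, q̄ = 0.0093 kg/kg → 0.0093 × 6000 / 9.8 = 5.69 mm
Layer 84–79 kPa: Δp = 50 hPa = 5000 Pa, q̄ = 0.0074 kg/kg → 0.0074 × 5000 / 9.8 = 3.78 mm
Layer 79–54 kPa: Δp = 250 hPa = 25000 Pa, q̄ = 0.0047 kg/kg → 0.0047 × 25000 / 9.8 = 11.99 mm
Layer 54–40 kPa: Δp = 140 hPa = 14000 Pa, q̄ = 0.0012 kg/kg → 0.0012 × 14000 / 9.8 = 1.71 mm
PW = 14.69 + 5.69 + 3.78 + 11.99 + 1.71 = 37.86 ≈ 37.9 mm.
Rainfall = ε × PW = 0.21 × 37.9 = 8.0 mm.

PW ≈ 37.9 mm; rainfall ≈ 8.0 mm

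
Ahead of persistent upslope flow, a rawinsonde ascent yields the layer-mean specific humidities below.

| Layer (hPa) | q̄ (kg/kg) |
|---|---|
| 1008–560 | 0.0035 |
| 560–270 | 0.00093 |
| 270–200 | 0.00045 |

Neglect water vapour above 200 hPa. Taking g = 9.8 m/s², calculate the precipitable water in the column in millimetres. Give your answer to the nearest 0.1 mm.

Precipitable water is the column-integrated vapour mass per unit area: PW = (1/g) Σ q̄ Δp, with q in kg/kg and Δp in Pa (1 kg/m² of water = 1 mm).
Layer 1008–560 hPa: Δp = 448 hPa = 44800 Pa, q̄ = 0.0035 kg/kg → 0.0035 × 44800 / 9.8 = 16.00 mm
Layer 560–270 hPa: Δp = 290 hPa = 29000 Pa, q̄ = 0.00093 kg/kg → 0.00093 × 29000 / 9.8 = 2.75 mm
Layer 270–200 hPa: Δp = 70 hPa = 7000 Pa, q̄ = 0.00045 kg/kg → 0.00045 × 7000 / 9.8 = 0.32 mm
PW = 16.00 + 2.75 + 0.32 = 19.07 ≈ 19.1 mm.

PW ≈ 19.1 mm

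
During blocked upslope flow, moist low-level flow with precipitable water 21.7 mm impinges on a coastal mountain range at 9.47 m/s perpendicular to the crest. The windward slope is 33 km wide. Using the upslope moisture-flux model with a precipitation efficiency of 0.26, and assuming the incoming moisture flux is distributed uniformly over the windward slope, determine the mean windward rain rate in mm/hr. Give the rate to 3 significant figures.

Incoming column moisture flux per unit ridge length: F = V × PW = 9.47 × 21.7 = 205.499 mm·m/s.
Spread over the 33 km slope with efficiency ε = 0.26: R = ε·F/W = 0.26 × 205.499 / 33000 m = 1.619e-03 mm/s.
R = 1.619e-03 × 3600 = 5.83 mm/hr.

R ≈ 5.83 mm/hr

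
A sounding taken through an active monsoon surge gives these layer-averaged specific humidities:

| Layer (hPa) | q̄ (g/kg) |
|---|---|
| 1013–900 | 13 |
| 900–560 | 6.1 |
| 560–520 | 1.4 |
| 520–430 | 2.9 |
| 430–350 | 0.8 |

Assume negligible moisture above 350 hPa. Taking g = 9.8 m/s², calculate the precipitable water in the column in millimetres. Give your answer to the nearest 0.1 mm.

PW ≈ 40.0 mm

Precipitable water is the column-integrated vapour mass per unit area: PW = (1/g) Σ q̄ Δp, with q in kg/kg and Δp in Pa (1 kg/m² of water = 1 mm).
Layer 1013–900 hPa: Δp = 113 hPa = 11300 Pa, q̄ = 0.013 kg/kg → 0.013 × 11300 / 9.8 = 14.99 mm
Layer 900–560 hPa: Δp = 340 hPa = 34000 Pa, q̄ = 0.0061 kg/kg → 0.0061 × 34000 / 9.8 = 21.16 mm
Layer 560–520 hPa: Δp = 40 hPa = 4000 Pa, q̄ = 0.0014 kg/kg → 0.0014 × 4000 / 9.8 = 0.57 mm
Layer 520–430 hPa: Δp = 90 hPa = 9000 Pa, q̄ = 0.0029 kg/kg → 0.0029 × 9000 / 9.8 = 2.66 mm
Layer 430–350 hPa: Δp = 80 hPa = 8000 Pa, q̄ = 0.0008 kg/kg → 0.0008 × 8000 / 9.8 = 0.65 mm
PW = 14.99 + 21.16 + 0.57 + 2.66 + 0.65 = 40.03 ≈ 40.0 mm.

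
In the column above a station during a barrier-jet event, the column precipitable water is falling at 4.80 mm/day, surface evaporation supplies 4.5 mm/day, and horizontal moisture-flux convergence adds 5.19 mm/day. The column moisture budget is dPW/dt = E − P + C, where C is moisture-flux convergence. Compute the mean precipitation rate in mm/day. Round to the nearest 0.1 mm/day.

P ≈ 14.5 mm/day

dPW/dt = -4.80 mm/day.
P = E + C − dPW/dt = 4.5 + (5.19) − (-4.80) = 14.5 mm/day.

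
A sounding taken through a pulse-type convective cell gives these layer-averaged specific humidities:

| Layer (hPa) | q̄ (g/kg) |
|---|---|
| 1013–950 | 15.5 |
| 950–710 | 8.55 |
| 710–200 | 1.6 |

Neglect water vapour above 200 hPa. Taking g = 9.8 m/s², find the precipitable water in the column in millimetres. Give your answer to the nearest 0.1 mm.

Precipitable water is the column-integrated vapour mass per unit area: PW = (1/g) Σ q̄ Δp, with q in kg/kg and Δp in Pa (1 kg/m² of water = 1 mm).
Layer 1013–950 hPa: Δp = 63 hPa = 6300 Pa, q̄ = 0.0155 kg/kg → 0.0155 × 6300 / 9.8 = 9.96 mm
Layer 950–710 hPa: Δp = 240 hPa = 24000 Pa, q̄ = 0.00855 kg/kg → 0.00855 × 24000 / 9.8 = 20.94 mm
Layer 710–200 hPa: Δp = 510 hPa = 51000 Pa, q̄ = 0.0016 kg/kg → 0.0016 × 51000 / 9.8 = 8.33 mm
PW = 9.96 + 20.94 + 8.33 = 39.23 ≈ 39.2 mm.

PW ≈ 39.2 mm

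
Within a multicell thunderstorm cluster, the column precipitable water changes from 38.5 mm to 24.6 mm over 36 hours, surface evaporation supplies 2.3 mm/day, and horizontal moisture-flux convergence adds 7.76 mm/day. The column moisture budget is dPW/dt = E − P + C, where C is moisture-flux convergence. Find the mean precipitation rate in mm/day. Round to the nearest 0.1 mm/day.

P ≈ 19.3 mm/day

dPW/dt = (24.6 − 38.5) mm / (36/24 day) = -9.267 mm/day.
P = E + C − dPW/dt = 2.3 + (7.76) − (-9.267) = 19.3 mm/day.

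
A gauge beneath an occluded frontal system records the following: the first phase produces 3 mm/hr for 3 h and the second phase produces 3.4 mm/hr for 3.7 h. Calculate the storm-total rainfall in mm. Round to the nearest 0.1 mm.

Total = Σ Rᵢ Δtᵢ = 3 × 3 + 3.4 × 3.7
      = 9 + 12.58 = 21.6 mm.

total ≈ 21.6 mm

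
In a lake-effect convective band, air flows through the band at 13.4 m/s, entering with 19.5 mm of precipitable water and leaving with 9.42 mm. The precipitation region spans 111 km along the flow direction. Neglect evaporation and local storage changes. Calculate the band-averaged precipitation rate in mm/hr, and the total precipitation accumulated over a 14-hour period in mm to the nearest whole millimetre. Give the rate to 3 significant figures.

R ≈ 4.38 mm/hr; total ≈ 61 mm

Column moisture flux per unit crosswind length is F = V × PW.
Inflow: F_in = 13.4 × 19.5 = 261.3 mm·m/s
Outflow: F_out = 13.4 × 9.42 = 126.228 mm·m/s
Steady-state rate R = (F_in − F_out)/L = (261.3 − 126.228) / 111000 m = 1.217e-03 mm/s.
R = 1.217e-03 × 3600 = 4.38 mm/hr.
Over 14 h: total = 4.38 × 14 = 61.32 ≈ 61 mm.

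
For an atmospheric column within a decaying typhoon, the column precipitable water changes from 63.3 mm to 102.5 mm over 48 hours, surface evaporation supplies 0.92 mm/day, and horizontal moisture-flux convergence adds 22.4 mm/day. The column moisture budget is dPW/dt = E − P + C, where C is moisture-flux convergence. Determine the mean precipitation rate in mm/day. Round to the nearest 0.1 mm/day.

P ≈ 3.7 mm/day

dPW/dt = (102.5 − 63.3) mm / (48/24 day) = +19.600 mm/day.
P = E + C − dPW/dt = 0.92 + (22.4) − (+19.600) = 3.7 mm/day.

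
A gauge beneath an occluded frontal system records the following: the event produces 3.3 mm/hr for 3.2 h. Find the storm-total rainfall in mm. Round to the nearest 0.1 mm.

total ≈ 10.6 mm

Total = Σ Rᵢ Δtᵢ = 3.3 × 3.2
      = 10.56 = 10.6 mm.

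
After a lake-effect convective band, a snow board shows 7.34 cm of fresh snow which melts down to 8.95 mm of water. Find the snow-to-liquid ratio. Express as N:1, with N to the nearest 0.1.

ratio ≈ 8.2

Ratio = snow depth / SWE = 73.4 mm / 8.95 mm = 8.2, i.e. 8.2:1.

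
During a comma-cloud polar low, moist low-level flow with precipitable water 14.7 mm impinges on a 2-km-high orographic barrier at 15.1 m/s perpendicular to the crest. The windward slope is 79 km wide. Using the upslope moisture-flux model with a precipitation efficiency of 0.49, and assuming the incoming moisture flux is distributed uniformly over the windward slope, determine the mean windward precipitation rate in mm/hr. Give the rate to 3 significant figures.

R ≈ 4.96 mm/hr

Incoming column moisture flux per unit ridge length: F = V × PW = 15.1 × 14.7 = 221.97 mm·m/s.
Spread over the 79 km slope with efficiency ε = 0.49: R = ε·F/W = 0.49 × 221.97 / 79000 m = 1.377e-03 mm/s.
R = 1.377e-03 × 3600 = 4.96 mm/hr.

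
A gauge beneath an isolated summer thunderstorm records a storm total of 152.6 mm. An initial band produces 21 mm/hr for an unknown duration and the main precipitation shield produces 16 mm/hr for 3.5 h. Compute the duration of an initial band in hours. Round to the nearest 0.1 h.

Known phases: 16 × 3.5 = 56 mm.
Remaining depth = 152.6 − 56 = 96.6 mm.
Duration = 96.6 / 21 = 4.6 h.

duration ≈ 4.6 h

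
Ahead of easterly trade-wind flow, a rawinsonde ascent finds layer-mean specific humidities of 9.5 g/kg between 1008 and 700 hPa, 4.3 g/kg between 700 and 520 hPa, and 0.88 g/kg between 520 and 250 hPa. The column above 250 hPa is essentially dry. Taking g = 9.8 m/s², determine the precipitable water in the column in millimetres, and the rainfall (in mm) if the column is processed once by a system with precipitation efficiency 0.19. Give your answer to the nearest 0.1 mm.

Precipitable water is the column-integrated vapour mass per unit area: PW = (1/g) Σ q̄ Δp, with q in kg/kg and Δp in Pa (1 kg/m² of water = 1 mm).
Layer 1008–700 hPa: Δp = 308 hPa = 30800 Pa, q̄ = 0.0095 kg/kg → 0.0095 × 30800 / 9.8 = 29.86 mm
Layer 700–520 hPa: Δp = 180 hPa = 18000 Pa, q̄ = 0.0043 kg/kg → 0.0043 × 18000 / 9.8 = 7.90 mm
Layer 520–250 hPa: Δp = 270 hPa = 27000 Pa, q̄ = 0.00088 kg/kg → 0.00088 × 27000 / 9.8 = 2.42 mm
PW = 29.86 + 7.90 + 2.42 = 40.18 ≈ 40.2 mm.
Rainfall = ε × PW = 0.19 × 40.2 = 7.6 mm.

PW ≈ 40.2 mm; rainfall ≈ 7.6 mm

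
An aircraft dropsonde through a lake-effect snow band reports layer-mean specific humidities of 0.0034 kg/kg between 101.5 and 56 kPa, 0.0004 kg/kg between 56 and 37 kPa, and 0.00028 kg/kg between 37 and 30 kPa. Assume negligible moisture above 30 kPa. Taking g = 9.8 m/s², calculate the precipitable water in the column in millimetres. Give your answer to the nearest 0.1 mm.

Precipitable water is the column-integrated vapour mass per unit area: PW = (1/g) Σ q̄ Δp, with q in kg/kg and Δp in Pa (1 kg/m² of water = 1 mm).
Layer 101.5–56 kPa: Δp = 455 hPa = 45500 Pa, q̄ = 0.0034 kg/kg → 0.0034 × 45500 / 9.8 = 15.79 mm
Layer 56–37 kPa: Δp = 190 hPa = 19000 Pa, q̄ = 0.0004 kg/kg → 0.0004 × 19000 / 9.8 = 0.78 mm
Layer 37–30 kPa: Δp = 70 hPa = 7000 Pa, q̄ = 0.00028 kg/kg → 0.00028 × 7000 / 9.8 = 0.20 mm
PW = 15.79 + 0.78 + 0.20 = 16.77 ≈ 16.8 mm.

PW ≈ 16.8 mm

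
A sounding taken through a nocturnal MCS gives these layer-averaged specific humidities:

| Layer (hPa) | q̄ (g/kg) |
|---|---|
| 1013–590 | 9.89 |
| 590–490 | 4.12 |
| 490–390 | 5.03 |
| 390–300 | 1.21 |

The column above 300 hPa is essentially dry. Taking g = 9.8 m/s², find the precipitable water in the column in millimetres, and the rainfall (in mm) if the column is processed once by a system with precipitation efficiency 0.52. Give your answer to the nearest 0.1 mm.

PW ≈ 53.1 mm; rainfall ≈ 27.6 mm

Precipitable water is the column-integrated vapour mass per unit area: PW = (1/g) Σ q̄ Δp, with q in kg/kg and Δp in Pa (1 kg/m² of water = 1 mm).
Layer 1013–590 hPa: Δp = 423 hPa = 42300 Pa, q̄ = 0.00989 kg/kg → 0.00989 × 42300 / 9.8 = 42.69 mm
Layer 590–490 hPa: Δp = 100 hPa = 10000 Pa, q̄ = 0.00412 kg/kg → 0.00412 × 10000 / 9.8 = 4.20 mm
Layer 490–390 hPa: Δp = 100 hPa = 10000 Pa, q̄ = 0.00503 kg/kg → 0.00503 × 10000 / 9.8 = 5.13 mm
Layer 390–300 hPa: Δp = 90 hPa = 9000 Pa, q̄ = 0.00121 kg/kg → 0.00121 × 9000 / 9.8 = 1.11 mm
PW = 42.69 + 4.20 + 5.13 + 1.11 = 53.13 ≈ 53.1 mm.
Rainfall = ε × PW = 0.52 × 53.1 = 27.6 mm.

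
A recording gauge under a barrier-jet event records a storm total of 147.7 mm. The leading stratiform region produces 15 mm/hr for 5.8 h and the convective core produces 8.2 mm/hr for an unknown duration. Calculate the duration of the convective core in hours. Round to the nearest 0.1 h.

Known phases: 15 × 5.8 = 87 mm.
Remaining depth = 147.7 − 87 = 60.7 mm.
Duration = 60.7 / 8.2 = 7.4 h.

duration ≈ 7.4 h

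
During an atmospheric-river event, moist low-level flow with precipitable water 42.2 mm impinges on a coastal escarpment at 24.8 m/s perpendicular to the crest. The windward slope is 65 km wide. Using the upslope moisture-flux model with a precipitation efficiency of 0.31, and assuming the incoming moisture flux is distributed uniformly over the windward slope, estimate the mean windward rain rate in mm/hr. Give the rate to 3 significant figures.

Incoming column moisture flux per unit ridge length: F = V × PW = 24.8 × 42.2 = 1046.56 mm·m/s.
Spread over the 65 km slope with efficiency ε = 0.31: R = ε·F/W = 0.31 × 1046.56 / 65000 m = 4.991e-03 mm/s.
R = 4.991e-03 × 3600 = 18.0 mm/hr.

R ≈ 18.0 mm/hr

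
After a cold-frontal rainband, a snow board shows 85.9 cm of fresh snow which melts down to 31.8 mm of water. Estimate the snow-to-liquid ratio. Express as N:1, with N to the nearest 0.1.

Ratio = snow depth / SWE = 859 mm / 31.8 mm = 27.0, i.e. 27.0:1.

ratio ≈ 27.0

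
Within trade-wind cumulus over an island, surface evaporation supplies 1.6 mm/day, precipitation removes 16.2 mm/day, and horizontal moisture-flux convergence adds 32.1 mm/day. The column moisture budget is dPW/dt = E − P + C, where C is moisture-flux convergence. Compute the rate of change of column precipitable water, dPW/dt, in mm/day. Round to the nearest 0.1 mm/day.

dPW/dt ≈ 17.5 mm/day

dPW/dt = E − P + C = 1.6 − 16.2 + (32.1) = 17.5 mm/day.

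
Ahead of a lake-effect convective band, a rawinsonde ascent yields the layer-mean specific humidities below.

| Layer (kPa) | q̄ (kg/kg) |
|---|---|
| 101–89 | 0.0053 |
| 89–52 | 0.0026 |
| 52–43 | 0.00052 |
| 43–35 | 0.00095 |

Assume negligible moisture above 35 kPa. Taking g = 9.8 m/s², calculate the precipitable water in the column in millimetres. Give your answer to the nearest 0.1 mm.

Precipitable water is the column-integrated vapour mass per unit area: PW = (1/g) Σ q̄ Δp, with q in kg/kg and Δp in Pa (1 kg/m² of water = 1 mm).
Layer 101–89 kPa: Δp = 120 hPa = 12000 Pa, q̄ = 0.0053 kg/kg → 0.0053 × 12000 / 9.8 = 6.49 mm
Layer 89–52 kPa: Δp = 370 hPa = 37000 Pa, q̄ = 0.0026 kg/kg → 0.0026 × 37000 / 9.8 = 9.82 mm
Layer 52–43 kPa: Δp = 90 hPa = 9000 Pa, q̄ = 0.00052 kg/kg → 0.00052 × 9000 / 9.8 = 0.48 mm
Layer 43–35 kPa: Δp = 80 hPa = 8000 Pa, q̄ = 0.00095 kg/kg → 0.00095 × 8000 / 9.8 = 0.78 mm
PW = 6.49 + 9.82 + 0.48 + 0.78 = 17.57 ≈ 17.6 mm.

PW ≈ 17.6 mm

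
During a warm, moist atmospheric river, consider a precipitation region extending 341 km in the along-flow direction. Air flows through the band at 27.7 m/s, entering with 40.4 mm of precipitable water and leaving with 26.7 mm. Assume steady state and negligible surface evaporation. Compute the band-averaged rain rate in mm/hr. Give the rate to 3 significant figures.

R ≈ 4.01 mm/hr

Column moisture flux per unit crosswind length is F = V × PW.
Inflow: F_in = 27.7 × 40.4 = 1119.08 mm·m/s
Outflow: F_out = 27.7 × 26.7 = 739.59 mm·m/s
Steady-state rate R = (F_in − F_out)/L = (1119.08 − 739.59) / 341000 m = 1.113e-03 mm/s.
R = 1.113e-03 × 3600 = 4.01 mm/hr.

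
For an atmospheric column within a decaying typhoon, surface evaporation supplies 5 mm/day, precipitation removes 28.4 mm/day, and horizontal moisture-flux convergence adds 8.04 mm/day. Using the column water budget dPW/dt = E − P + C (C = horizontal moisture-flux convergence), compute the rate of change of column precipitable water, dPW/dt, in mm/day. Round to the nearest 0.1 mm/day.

dPW/dt = E − P + C = 5 − 28.4 + (8.04) = -15.4 mm/day.

dPW/dt ≈ -15.4 mm/day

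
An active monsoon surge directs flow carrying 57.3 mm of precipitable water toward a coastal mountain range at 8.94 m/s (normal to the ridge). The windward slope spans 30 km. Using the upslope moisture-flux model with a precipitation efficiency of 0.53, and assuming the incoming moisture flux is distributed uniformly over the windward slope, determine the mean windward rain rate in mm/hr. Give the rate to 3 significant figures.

Incoming column moisture flux per unit ridge length: F = V × PW = 8.94 × 57.3 = 512.262 mm·m/s.
Spread over the 30 km slope with efficiency ε = 0.53: R = ε·F/W = 0.53 × 512.262 / 30000 m = 9.050e-03 mm/s.
R = 9.050e-03 × 3600 = 32.6 mm/hr.

R ≈ 32.6 mm/hr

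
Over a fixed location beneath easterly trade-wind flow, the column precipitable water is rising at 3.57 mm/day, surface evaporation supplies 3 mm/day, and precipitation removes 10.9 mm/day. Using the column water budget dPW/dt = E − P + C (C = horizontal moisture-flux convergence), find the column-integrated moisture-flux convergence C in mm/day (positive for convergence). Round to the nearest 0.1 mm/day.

C ≈ 11.5 mm/day

dPW/dt = +3.57 mm/day.
C = dPW/dt − E + P = (+3.57) − 3 + 10.9 = 11.5 mm/day.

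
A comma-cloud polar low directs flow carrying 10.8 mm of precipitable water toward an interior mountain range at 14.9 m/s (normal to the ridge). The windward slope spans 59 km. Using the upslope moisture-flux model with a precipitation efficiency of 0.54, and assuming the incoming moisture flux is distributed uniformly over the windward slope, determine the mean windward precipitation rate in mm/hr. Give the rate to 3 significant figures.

Incoming column moisture flux per unit ridge length: F = V × PW = 14.9 × 10.8 = 160.92 mm·m/s.
Spread over the 59 km slope with efficiency ε = 0.54: R = ε·F/W = 0.54 × 160.92 / 59000 m = 1.473e-03 mm/s.
R = 1.473e-03 × 3600 = 5.30 mm/hr.

R ≈ 5.30 mm/hr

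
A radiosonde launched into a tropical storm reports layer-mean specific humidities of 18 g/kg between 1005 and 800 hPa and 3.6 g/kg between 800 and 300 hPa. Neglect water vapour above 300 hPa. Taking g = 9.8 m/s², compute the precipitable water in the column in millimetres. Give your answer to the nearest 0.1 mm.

Precipitable water is the column-integrated vapour mass per unit area: PW = (1/g) Σ q̄ Δp, with q in kg/kg and Δp in Pa (1 kg/m² of water = 1 mm).
Layer 1005–800 hPa: Δp = 205 hPa = 20500 Pa, q̄ = 0.018 kg/kg → 0.018 × 20500 / 9.8 = 37.65 mm
Layer 800–300 hPa: Δp = 500 hPa = 50000 Pa, q̄ = 0.0036 kg/kg → 0.0036 × 50000 / 9.8 = 18.37 mm
PW = 37.65 + 18.37 = 56.02 ≈ 56.0 mm.

PW ≈ 56.0 mm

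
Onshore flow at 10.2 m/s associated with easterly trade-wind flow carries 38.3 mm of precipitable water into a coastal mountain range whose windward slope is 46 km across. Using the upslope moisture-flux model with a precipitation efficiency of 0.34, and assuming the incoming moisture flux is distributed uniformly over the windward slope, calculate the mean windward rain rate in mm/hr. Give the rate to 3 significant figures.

R ≈ 10.4 mm/hr

Incoming column moisture flux per unit ridge length: F = V × PW = 10.2 × 38.3 = 390.66 mm·m/s.
Spread over the 46 km slope with efficiency ε = 0.34: R = ε·F/W = 0.34 × 390.66 / 46000 m = 2.887e-03 mm/s.
R = 2.887e-03 × 3600 = 10.4 mm/hr.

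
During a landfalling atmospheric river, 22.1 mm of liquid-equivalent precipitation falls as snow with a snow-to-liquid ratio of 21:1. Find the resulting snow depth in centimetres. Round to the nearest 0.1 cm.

Snow depth = liquid × ratio = 22.1 mm × 21 = 464.1 mm = 46.4 cm.

snow depth ≈ 46.4 cm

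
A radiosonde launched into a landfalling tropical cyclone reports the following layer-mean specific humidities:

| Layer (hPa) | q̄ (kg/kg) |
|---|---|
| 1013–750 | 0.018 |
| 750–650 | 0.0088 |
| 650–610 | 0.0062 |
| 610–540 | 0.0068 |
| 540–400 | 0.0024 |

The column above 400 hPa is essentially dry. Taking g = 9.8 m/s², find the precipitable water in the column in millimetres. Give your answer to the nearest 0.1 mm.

Precipitable water is the column-integrated vapour mass per unit area: PW = (1/g) Σ q̄ Δp, with q in kg/kg and Δp in Pa (1 kg/m² of water = 1 mm).
Layer 1013–750 hPa: Δp = 263 hPa = 26300 Pa, q̄ = 0.018 kg/kg → 0.018 × 26300 / 9.8 = 48.31 mm
Layer 750–650 hPa: Δp = 100 hPa = 10000 Pa, q̄ = 0.0088 kg/kg → 0.0088 × 10000 / 9.8 = 8.98 mm
Layer 650–610 hPa: Δp = 40 hPa = 4000 Pa, q̄ = 0.0062 kg/kg → 0.0062 × 4000 / 9.8 = 2.53 mm
Layer 610–540 hPa: Δp = 70 hPa = 7000 Pa, q̄ = 0.0068 kg/kg → 0.0068 × 7000 / 9.8 = 4.86 mm
Layer 540–400 hPa: Δp = 140 hPa = 14000 Pa, q̄ = 0.0024 kg/kg → 0.0024 × 14000 / 9.8 = 3.43 mm
PW = 48.31 + 8.98 + 2.53 + 4.86 + 3.43 = 68.11 ≈ 68.1 mm.

PW ≈ 68.1 mm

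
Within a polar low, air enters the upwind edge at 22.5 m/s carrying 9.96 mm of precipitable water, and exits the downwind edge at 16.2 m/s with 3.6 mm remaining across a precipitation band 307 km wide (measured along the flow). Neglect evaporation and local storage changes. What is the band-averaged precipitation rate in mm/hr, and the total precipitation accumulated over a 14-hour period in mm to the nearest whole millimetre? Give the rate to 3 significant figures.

R ≈ 1.94 mm/hr; total ≈ 27 mm

Column moisture flux per unit crosswind length is F = V × PW.
Inflow: F_in = 22.5 × 9.96 = 224.1 mm·m/s
Outflow: F_out = 16.2 × 3.6 = 58.32 mm·m/s
Steady-state rate R = (F_in − F_out)/L = (224.1 − 58.32) / 307000 m = 5.400e-04 mm/s.
R = 5.400e-04 × 3600 = 1.94 mm/hr.
Over 14 h: total = 1.94 × 14 = 27.16 ≈ 27 mm.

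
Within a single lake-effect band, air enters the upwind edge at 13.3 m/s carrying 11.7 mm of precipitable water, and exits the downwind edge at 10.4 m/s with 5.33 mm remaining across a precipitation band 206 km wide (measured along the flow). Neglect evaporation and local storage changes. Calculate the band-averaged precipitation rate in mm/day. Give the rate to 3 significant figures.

Column moisture flux per unit crosswind length is F = V × PW.
Inflow: F_in = 13.3 × 11.7 = 155.61 mm·m/s
Outflow: F_out = 10.4 × 5.33 = 55.432 mm·m/s
Steady-state rate R = (F_in − F_out)/L = (155.61 − 55.432) / 206000 m = 4.863e-04 mm/s.
R = 4.863e-04 × 3600 × 24 = 42.0 mm/day.

R ≈ 42.0 mm/day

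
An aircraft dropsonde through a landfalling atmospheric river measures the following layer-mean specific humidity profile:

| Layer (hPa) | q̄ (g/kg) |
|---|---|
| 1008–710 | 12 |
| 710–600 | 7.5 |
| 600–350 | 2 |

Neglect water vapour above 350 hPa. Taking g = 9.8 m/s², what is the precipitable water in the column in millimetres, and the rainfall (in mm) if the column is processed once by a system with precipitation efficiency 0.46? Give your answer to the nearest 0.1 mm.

Precipitable water is the column-integrated vapour mass per unit area: PW = (1/g) Σ q̄ Δp, with q in kg/kg and Δp in Pa (1 kg/m² of water = 1 mm).
Layer 1008–710 hPa: Δp = 298 hPa = 29800 Pa, q̄ = 0.012 kg/kg → 0.012 × 29800 / 9.8 = 36.49 mm
Layer 710–600 hPa: Δp = 110 hPa = 11000 Pa, q̄ = 0.0075 kg/kg → 0.0075 × 11000 / 9.8 = 8.42 mm
Layer 600–350 hPa: Δp = 250 hPa = 25000 Pa, q̄ = 0.002 kg/kg → 0.002 × 25000 / 9.8 = 5.10 mm
PW = 36.49 + 8.42 + 5.10 = 50.01 ≈ 50.0 mm.
Rainfall = ε × PW = 0.46 × 50.0 = 23.0 mm.

PW ≈ 50.0 mm; rainfall ≈ 23.0 mm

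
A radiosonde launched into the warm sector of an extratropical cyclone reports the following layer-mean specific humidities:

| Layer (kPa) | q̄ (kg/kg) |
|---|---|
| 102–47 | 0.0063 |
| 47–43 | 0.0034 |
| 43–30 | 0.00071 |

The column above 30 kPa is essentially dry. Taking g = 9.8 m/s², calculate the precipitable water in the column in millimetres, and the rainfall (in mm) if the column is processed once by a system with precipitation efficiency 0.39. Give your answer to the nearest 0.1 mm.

PW ≈ 37.7 mm; rainfall ≈ 14.7 mm

Precipitable water is the column-integrated vapour mass per unit area: PW = (1/g) Σ q̄ Δp, with q in kg/kg and Δp in Pa (1 kg/m² of water = 1 mm).
Layer 102–47 kPa: Δp = 550 hPa = 55000 Pa, q̄ = 0.0063 kg/kg → 0.0063 × 55000 / 9.8 = 35.36 mm
Layer 47–43 kPa: Δp = 40 hPa = 4000 Pa, q̄ = 0.0034 kg/kg → 0.0034 × 4000 / 9.8 = 1.39 mm
Layer 43–30 kPa: Δp = 130 hPa = 13000 Pa, q̄ = 0.00071 kg/kg → 0.00071 × 13000 / 9.8 = 0.94 mm
PW = 35.36 + 1.39 + 0.94 = 37.69 ≈ 37.7 mm.
Rainfall = ε × PW = 0.39 × 37.7 = 14.7 mm.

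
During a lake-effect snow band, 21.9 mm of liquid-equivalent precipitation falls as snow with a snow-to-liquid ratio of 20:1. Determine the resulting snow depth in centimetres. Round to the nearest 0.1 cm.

Snow depth = liquid × ratio = 21.9 mm × 20 = 438 mm = 43.8 cm.

snow depth ≈ 43.8 cm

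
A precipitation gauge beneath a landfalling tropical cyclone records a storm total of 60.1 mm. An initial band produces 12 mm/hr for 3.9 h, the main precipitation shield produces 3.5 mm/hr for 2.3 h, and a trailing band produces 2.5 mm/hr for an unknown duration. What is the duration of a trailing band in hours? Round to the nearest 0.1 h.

duration ≈ 2.1 h

Known phases: 12 × 3.9 + 3.5 × 2.3 = 46.8 + 8.05 = 54.85 mm.
Remaining depth = 60.1 − 54.85 = 5.25 mm.
Duration = 5.25 / 2.5 = 2.1 h.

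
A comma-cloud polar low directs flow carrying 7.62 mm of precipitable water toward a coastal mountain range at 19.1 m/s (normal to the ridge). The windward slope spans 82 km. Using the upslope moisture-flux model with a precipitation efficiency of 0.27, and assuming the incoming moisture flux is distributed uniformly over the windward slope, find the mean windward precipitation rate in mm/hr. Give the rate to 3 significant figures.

Incoming column moisture flux per unit ridge length: F = V × PW = 19.1 × 7.62 = 145.542 mm·m/s.
Spread over the 82 km slope with efficiency ε = 0.27: R = ε·F/W = 0.27 × 145.542 / 82000 m = 4.792e-04 mm/s.
R = 4.792e-04 × 3600 = 1.73 mm/hr.

R ≈ 1.73 mm/hr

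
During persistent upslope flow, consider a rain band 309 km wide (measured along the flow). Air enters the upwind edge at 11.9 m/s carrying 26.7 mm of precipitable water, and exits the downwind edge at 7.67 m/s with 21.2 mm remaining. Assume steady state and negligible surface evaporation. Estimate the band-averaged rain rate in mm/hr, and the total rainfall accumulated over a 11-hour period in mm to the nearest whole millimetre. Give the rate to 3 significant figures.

Column moisture flux per unit crosswind length is F = V × PW.
Inflow: F_in = 11.9 × 26.7 = 317.73 mm·m/s
Outflow: F_out = 7.67 × 21.2 = 162.604 mm·m/s
Steady-state rate R = (F_in − F_out)/L = (317.73 − 162.604) / 309000 m = 5.020e-04 mm/s.
R = 5.020e-04 × 3600 = 1.81 mm/hr.
Over 11 h: total = 1.81 × 11 = 19.91 ≈ 20 mm.

R ≈ 1.81 mm/hr; total ≈ 20 mm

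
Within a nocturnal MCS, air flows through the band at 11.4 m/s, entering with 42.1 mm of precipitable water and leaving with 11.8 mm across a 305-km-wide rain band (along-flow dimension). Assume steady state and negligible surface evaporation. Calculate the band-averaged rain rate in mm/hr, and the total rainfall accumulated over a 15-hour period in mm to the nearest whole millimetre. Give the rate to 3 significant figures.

Column moisture flux per unit crosswind length is F = V × PW.
Inflow: F_in = 11.4 × 42.1 = 479.94 mm·m/s
Outflow: F_out = 11.4 × 11.8 = 134.52 mm·m/s
Steady-state rate R = (F_in − F_out)/L = (479.94 − 134.52) / 305000 m = 1.133e-03 mm/s.
R = 1.133e-03 × 3600 = 4.08 mm/hr.
Over 15 h: total = 4.08 × 15 = 61.2 ≈ 61 mm.

R ≈ 4.08 mm/hr; total ≈ 61 mm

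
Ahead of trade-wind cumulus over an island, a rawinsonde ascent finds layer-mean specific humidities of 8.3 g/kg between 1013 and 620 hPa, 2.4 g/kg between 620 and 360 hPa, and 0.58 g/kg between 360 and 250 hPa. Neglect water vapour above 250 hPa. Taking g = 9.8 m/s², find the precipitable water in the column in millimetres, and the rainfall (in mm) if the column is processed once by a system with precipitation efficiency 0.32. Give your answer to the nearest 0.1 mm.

Precipitable water is the column-integrated vapour mass per unit area: PW = (1/g) Σ q̄ Δp, with q in kg/kg and Δp in Pa (1 kg/m² of water = 1 mm).
Layer 1013–620 hPa: Δp = 393 hPa = 39300 Pa, q̄ = 0.0083 kg/kg → 0.0083 × 39300 / 9.8 = 33.28 mm
Layer 620–360 hPa: Δp = 260 hPa = 26000 Pa, q̄ = 0.0024 kg/kg → 0.0024 × 26000 / 9.8 = 6.37 mm
Layer 360–250 hPa: Δp = 110 hPa = 11000 Pa, q̄ = 0.00058 kg/kg → 0.00058 × 11000 / 9.8 = 0.65 mm
PW = 33.28 + 6.37 + 0.65 = 40.30 ≈ 40.3 mm.
Rainfall = ε × PW = 0.32 × 40.3 = 12.9 mm.

PW ≈ 40.3 mm; rainfall ≈ 12.9 mm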